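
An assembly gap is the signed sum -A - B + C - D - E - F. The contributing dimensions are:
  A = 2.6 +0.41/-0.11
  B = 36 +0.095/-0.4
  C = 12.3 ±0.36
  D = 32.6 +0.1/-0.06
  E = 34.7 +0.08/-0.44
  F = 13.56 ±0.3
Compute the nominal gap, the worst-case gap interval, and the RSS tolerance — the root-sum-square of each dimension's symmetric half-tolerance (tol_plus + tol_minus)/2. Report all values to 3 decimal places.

Stack each dimension's contribution:
  -A: nom -2.600 → Σnom=-2.600; wc +0.110/-0.410 → slack +0.110/-0.410; half-tol=0.260, Σhalf²=0.067600
  -B: nom -36.000 → Σnom=-38.600; wc +0.400/-0.095 → slack +0.510/-0.505; half-tol=0.247, Σhalf²=0.128856
  +C: nom +12.300 → Σnom=-26.300; wc +0.360/-0.360 → slack +0.870/-0.865; half-tol=0.360, Σhalf²=0.258456
  -D: nom -32.600 → Σnom=-58.900; wc +0.060/-0.100 → slack +0.930/-0.965; half-tol=0.080, Σhalf²=0.264856
  -E: nom -34.700 → Σnom=-93.600; wc +0.440/-0.080 → slack +1.370/-1.045; half-tol=0.260, Σhalf²=0.332456
  -F: nom -13.560 → Σnom=-107.160; wc +0.300/-0.300 → slack +1.670/-1.345; half-tol=0.300, Σhalf²=0.422456
Nominal = -107.160. Worst-case = [-107.160 - 1.345, -107.160 + 1.670] = [-108.505, -105.490]. RSS = √0.422456 = 0.650.

nominal=-107.160 wc=[-108.505,-105.490] rss=0.650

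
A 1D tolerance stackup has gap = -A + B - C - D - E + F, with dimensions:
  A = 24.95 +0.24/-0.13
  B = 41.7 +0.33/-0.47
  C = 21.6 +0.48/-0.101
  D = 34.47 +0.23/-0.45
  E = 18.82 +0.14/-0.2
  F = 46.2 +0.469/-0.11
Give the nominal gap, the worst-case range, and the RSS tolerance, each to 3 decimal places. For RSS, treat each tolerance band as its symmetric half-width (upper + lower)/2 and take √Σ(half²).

Stack each dimension's contribution:
  -A: nom -24.950 → Σnom=-24.950; wc +0.130/-0.240 → slack +0.130/-0.240; half-tol=0.185, Σhalf²=0.034225
  +B: nom +41.700 → Σnom=16.750; wc +0.330/-0.470 → slack +0.460/-0.710; half-tol=0.400, Σhalf²=0.194225
  -C: nom -21.600 → Σnom=-4.850; wc +0.101/-0.480 → slack +0.561/-1.190; half-tol=0.290, Σhalf²=0.278615
  -D: nom -34.470 → Σnom=-39.320; wc +0.450/-0.230 → slack +1.011/-1.420; half-tol=0.340, Σhalf²=0.394215
  -E: nom -18.820 → Σnom=-58.140; wc +0.200/-0.140 → slack +1.211/-1.560; half-tol=0.170, Σhalf²=0.423115
  +F: nom +46.200 → Σnom=-11.940; wc +0.469/-0.110 → slack +1.680/-1.670; half-tol=0.289, Σhalf²=0.506926
Nominal = -11.940. Worst-case = [-11.940 - 1.670, -11.940 + 1.680] = [-13.610, -10.260]. RSS = √0.506926 = 0.712.

nominal=-11.940 wc=[-13.610,-10.260] rss=0.712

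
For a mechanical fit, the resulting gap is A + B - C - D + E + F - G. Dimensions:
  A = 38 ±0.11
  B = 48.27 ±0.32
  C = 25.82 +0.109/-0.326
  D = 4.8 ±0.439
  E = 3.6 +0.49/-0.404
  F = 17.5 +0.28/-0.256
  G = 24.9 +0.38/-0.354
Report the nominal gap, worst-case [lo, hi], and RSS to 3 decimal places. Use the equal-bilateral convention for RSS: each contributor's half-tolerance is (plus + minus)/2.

nominal=51.850 wc=[49.832,54.169] rss=0.872

Stack each dimension's contribution:
  +A: nom +38.000 → Σnom=38.000; wc +0.110/-0.110 → slack +0.110/-0.110; half-tol=0.110, Σhalf²=0.012100
  +B: nom +48.270 → Σnom=86.270; wc +0.320/-0.320 → slack +0.430/-0.430; half-tol=0.320, Σhalf²=0.114500
  -C: nom -25.820 → Σnom=60.450; wc +0.326/-0.109 → slack +0.756/-0.539; half-tol=0.217, Σhalf²=0.161806
  -D: nom -4.800 → Σnom=55.650; wc +0.439/-0.439 → slack +1.195/-0.978; half-tol=0.439, Σhalf²=0.354527
  +E: nom +3.600 → Σnom=59.250; wc +0.490/-0.404 → slack +1.685/-1.382; half-tol=0.447, Σhalf²=0.554336
  +F: nom +17.500 → Σnom=76.750; wc +0.280/-0.256 → slack +1.965/-1.638; half-tol=0.268, Σhalf²=0.626160
  -G: nom -24.900 → Σnom=51.850; wc +0.354/-0.380 → slack +2.319/-2.018; half-tol=0.367, Σhalf²=0.760849
Nominal = 51.850. Worst-case = [51.850 - 2.018, 51.850 + 2.319] = [49.832, 54.169]. RSS = √0.760849 = 0.872.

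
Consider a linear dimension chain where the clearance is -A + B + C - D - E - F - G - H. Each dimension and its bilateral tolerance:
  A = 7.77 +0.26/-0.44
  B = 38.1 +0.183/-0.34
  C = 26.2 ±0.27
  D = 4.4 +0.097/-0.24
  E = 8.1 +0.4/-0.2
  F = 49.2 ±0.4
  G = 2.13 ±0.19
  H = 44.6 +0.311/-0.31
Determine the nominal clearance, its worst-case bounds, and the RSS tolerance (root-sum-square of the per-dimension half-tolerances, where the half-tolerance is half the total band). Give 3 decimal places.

Stack each dimension's contribution:
  -A: nom -7.770 → Σnom=-7.770; wc +0.440/-0.260 → slack +0.440/-0.260; half-tol=0.350, Σhalf²=0.122500
  +B: nom +38.100 → Σnom=30.330; wc +0.183/-0.340 → slack +0.623/-0.600; half-tol=0.262, Σhalf²=0.190882
  +C: nom +26.200 → Σnom=56.530; wc +0.270/-0.270 → slack +0.893/-0.870; half-tol=0.270, Σhalf²=0.263782
  -D: nom -4.400 → Σnom=52.130; wc +0.240/-0.097 → slack +1.133/-0.967; half-tol=0.168, Σhalf²=0.292175
  -E: nom -8.100 → Σnom=44.030; wc +0.200/-0.400 → slack +1.333/-1.367; half-tol=0.300, Σhalf²=0.382175
  -F: nom -49.200 → Σnom=-5.170; wc +0.400/-0.400 → slack +1.733/-1.767; half-tol=0.400, Σhalf²=0.542175
  -G: nom -2.130 → Σnom=-7.300; wc +0.190/-0.190 → slack +1.923/-1.957; half-tol=0.190, Σhalf²=0.578275
  -H: nom -44.600 → Σnom=-51.900; wc +0.310/-0.311 → slack +2.233/-2.268; half-tol=0.310, Σhalf²=0.674685
Nominal = -51.900. Worst-case = [-51.900 - 2.268, -51.900 + 2.233] = [-54.168, -49.667]. RSS = √0.674685 = 0.821.

nominal=-51.900 wc=[-54.168,-49.667] rss=0.821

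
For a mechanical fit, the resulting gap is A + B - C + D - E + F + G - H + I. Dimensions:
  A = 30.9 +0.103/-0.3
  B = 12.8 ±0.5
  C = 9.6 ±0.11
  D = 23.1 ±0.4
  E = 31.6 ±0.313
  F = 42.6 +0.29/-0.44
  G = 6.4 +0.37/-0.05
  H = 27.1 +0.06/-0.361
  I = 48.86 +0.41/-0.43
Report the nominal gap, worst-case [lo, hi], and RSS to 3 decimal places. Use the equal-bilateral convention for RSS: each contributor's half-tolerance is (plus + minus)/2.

nominal=96.360 wc=[93.757,99.217] rss=0.979

Stack each dimension's contribution:
  +A: nom +30.900 → Σnom=30.900; wc +0.103/-0.300 → slack +0.103/-0.300; half-tol=0.201, Σhalf²=0.040602
  +B: nom +12.800 → Σnom=43.700; wc +0.500/-0.500 → slack +0.603/-0.800; half-tol=0.500, Σhalf²=0.290602
  -C: nom -9.600 → Σnom=34.100; wc +0.110/-0.110 → slack +0.713/-0.910; half-tol=0.110, Σhalf²=0.302702
  +D: nom +23.100 → Σnom=57.200; wc +0.400/-0.400 → slack +1.113/-1.310; half-tol=0.400, Σhalf²=0.462702
  -E: nom -31.600 → Σnom=25.600; wc +0.313/-0.313 → slack +1.426/-1.623; half-tol=0.313, Σhalf²=0.560671
  +F: nom +42.600 → Σnom=68.200; wc +0.290/-0.440 → slack +1.716/-2.063; half-tol=0.365, Σhalf²=0.693896
  +G: nom +6.400 → Σnom=74.600; wc +0.370/-0.050 → slack +2.086/-2.113; half-tol=0.210, Σhalf²=0.737996
  -H: nom -27.100 → Σnom=47.500; wc +0.361/-0.060 → slack +2.447/-2.173; half-tol=0.210, Σhalf²=0.782307
  +I: nom +48.860 → Σnom=96.360; wc +0.410/-0.430 → slack +2.857/-2.603; half-tol=0.420, Σhalf²=0.958707
Nominal = 96.360. Worst-case = [96.360 - 2.603, 96.360 + 2.857] = [93.757, 99.217]. RSS = √0.958707 = 0.979.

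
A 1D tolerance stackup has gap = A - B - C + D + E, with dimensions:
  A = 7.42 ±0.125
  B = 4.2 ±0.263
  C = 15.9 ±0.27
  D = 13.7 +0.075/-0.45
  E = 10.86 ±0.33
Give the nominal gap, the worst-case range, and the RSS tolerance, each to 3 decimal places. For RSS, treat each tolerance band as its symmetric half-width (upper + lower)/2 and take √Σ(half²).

Stack each dimension's contribution:
  +A: nom +7.420 → Σnom=7.420; wc +0.125/-0.125 → slack +0.125/-0.125; half-tol=0.125, Σhalf²=0.015625
  -B: nom -4.200 → Σnom=3.220; wc +0.263/-0.263 → slack +0.388/-0.388; half-tol=0.263, Σhalf²=0.084794
  -C: nom -15.900 → Σnom=-12.680; wc +0.270/-0.270 → slack +0.658/-0.658; half-tol=0.270, Σhalf²=0.157694
  +D: nom +13.700 → Σnom=1.020; wc +0.075/-0.450 → slack +0.733/-1.108; half-tol=0.263, Σhalf²=0.226600
  +E: nom +10.860 → Σnom=11.880; wc +0.330/-0.330 → slack +1.063/-1.438; half-tol=0.330, Σhalf²=0.335500
Nominal = 11.880. Worst-case = [11.880 - 1.438, 11.880 + 1.063] = [10.442, 12.943]. RSS = √0.335500 = 0.579.

nominal=11.880 wc=[10.442,12.943] rss=0.579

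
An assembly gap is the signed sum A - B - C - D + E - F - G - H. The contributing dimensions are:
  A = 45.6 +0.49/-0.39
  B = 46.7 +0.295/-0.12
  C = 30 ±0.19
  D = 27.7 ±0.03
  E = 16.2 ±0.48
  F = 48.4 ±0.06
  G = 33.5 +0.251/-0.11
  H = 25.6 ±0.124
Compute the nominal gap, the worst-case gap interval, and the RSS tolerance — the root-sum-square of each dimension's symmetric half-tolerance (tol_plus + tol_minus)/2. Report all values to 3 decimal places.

nominal=-150.100 wc=[-151.920,-148.496] rss=0.745

Stack each dimension's contribution:
  +A: nom +45.600 → Σnom=45.600; wc +0.490/-0.390 → slack +0.490/-0.390; half-tol=0.440, Σhalf²=0.193600
  -B: nom -46.700 → Σnom=-1.100; wc +0.120/-0.295 → slack +0.610/-0.685; half-tol=0.207, Σhalf²=0.236656
  -C: nom -30.000 → Σnom=-31.100; wc +0.190/-0.190 → slack +0.800/-0.875; half-tol=0.190, Σhalf²=0.272756
  -D: nom -27.700 → Σnom=-58.800; wc +0.030/-0.030 → slack +0.830/-0.905; half-tol=0.030, Σhalf²=0.273656
  +E: nom +16.200 → Σnom=-42.600; wc +0.480/-0.480 → slack +1.310/-1.385; half-tol=0.480, Σhalf²=0.504056
  -F: nom -48.400 → Σnom=-91.000; wc +0.060/-0.060 → slack +1.370/-1.445; half-tol=0.060, Σhalf²=0.507656
  -G: nom -33.500 → Σnom=-124.500; wc +0.110/-0.251 → slack +1.480/-1.696; half-tol=0.180, Σhalf²=0.540237
  -H: nom -25.600 → Σnom=-150.100; wc +0.124/-0.124 → slack +1.604/-1.820; half-tol=0.124, Σhalf²=0.555612
Nominal = -150.100. Worst-case = [-150.100 - 1.820, -150.100 + 1.604] = [-151.920, -148.496]. RSS = √0.555612 = 0.745.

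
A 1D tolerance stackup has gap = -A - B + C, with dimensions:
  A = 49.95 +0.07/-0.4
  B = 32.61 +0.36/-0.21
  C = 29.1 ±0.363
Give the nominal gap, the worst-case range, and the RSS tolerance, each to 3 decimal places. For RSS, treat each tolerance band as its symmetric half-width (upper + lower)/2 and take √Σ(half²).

nominal=-53.460 wc=[-54.253,-52.487] rss=0.518

Stack each dimension's contribution:
  -A: nom -49.950 → Σnom=-49.950; wc +0.400/-0.070 → slack +0.400/-0.070; half-tol=0.235, Σhalf²=0.055225
  -B: nom -32.610 → Σnom=-82.560; wc +0.210/-0.360 → slack +0.610/-0.430; half-tol=0.285, Σhalf²=0.136450
  +C: nom +29.100 → Σnom=-53.460; wc +0.363/-0.363 → slack +0.973/-0.793; half-tol=0.363, Σhalf²=0.268219
Nominal = -53.460. Worst-case = [-53.460 - 0.793, -53.460 + 0.973] = [-54.253, -52.487]. RSS = √0.268219 = 0.518.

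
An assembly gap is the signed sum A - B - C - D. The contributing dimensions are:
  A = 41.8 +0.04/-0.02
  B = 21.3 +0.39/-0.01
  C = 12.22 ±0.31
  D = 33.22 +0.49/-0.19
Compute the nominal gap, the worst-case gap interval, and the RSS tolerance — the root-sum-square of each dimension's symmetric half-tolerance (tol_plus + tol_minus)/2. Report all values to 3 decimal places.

nominal=-24.940 wc=[-26.150,-24.390] rss=0.503

Stack each dimension's contribution:
  +A: nom +41.800 → Σnom=41.800; wc +0.040/-0.020 → slack +0.040/-0.020; half-tol=0.030, Σhalf²=0.000900
  -B: nom -21.300 → Σnom=20.500; wc +0.010/-0.390 → slack +0.050/-0.410; half-tol=0.200, Σhalf²=0.040900
  -C: nom -12.220 → Σnom=8.280; wc +0.310/-0.310 → slack +0.360/-0.720; half-tol=0.310, Σhalf²=0.137000
  -D: nom -33.220 → Σnom=-24.940; wc +0.190/-0.490 → slack +0.550/-1.210; half-tol=0.340, Σhalf²=0.252600
Nominal = -24.940. Worst-case = [-24.940 - 1.210, -24.940 + 0.550] = [-26.150, -24.390]. RSS = √0.252600 = 0.503.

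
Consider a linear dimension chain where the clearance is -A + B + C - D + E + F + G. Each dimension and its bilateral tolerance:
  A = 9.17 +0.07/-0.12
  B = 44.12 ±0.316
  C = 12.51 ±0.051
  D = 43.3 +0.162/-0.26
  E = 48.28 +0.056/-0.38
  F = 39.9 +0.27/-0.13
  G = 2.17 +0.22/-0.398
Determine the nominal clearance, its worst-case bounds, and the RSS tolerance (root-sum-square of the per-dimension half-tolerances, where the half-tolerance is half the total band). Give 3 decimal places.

Stack each dimension's contribution:
  -A: nom -9.170 → Σnom=-9.170; wc +0.120/-0.070 → slack +0.120/-0.070; half-tol=0.095, Σhalf²=0.009025
  +B: nom +44.120 → Σnom=34.950; wc +0.316/-0.316 → slack +0.436/-0.386; half-tol=0.316, Σhalf²=0.108881
  +C: nom +12.510 → Σnom=47.460; wc +0.051/-0.051 → slack +0.487/-0.437; half-tol=0.051, Σhalf²=0.111482
  -D: nom -43.300 → Σnom=4.160; wc +0.260/-0.162 → slack +0.747/-0.599; half-tol=0.211, Σhalf²=0.156003
  +E: nom +48.280 → Σnom=52.440; wc +0.056/-0.380 → slack +0.803/-0.979; half-tol=0.218, Σhalf²=0.203527
  +F: nom +39.900 → Σnom=92.340; wc +0.270/-0.130 → slack +1.073/-1.109; half-tol=0.200, Σhalf²=0.243527
  +G: nom +2.170 → Σnom=94.510; wc +0.220/-0.398 → slack +1.293/-1.507; half-tol=0.309, Σhalf²=0.339008
Nominal = 94.510. Worst-case = [94.510 - 1.507, 94.510 + 1.293] = [93.003, 95.803]. RSS = √0.339008 = 0.582.

nominal=94.510 wc=[93.003,95.803] rss=0.582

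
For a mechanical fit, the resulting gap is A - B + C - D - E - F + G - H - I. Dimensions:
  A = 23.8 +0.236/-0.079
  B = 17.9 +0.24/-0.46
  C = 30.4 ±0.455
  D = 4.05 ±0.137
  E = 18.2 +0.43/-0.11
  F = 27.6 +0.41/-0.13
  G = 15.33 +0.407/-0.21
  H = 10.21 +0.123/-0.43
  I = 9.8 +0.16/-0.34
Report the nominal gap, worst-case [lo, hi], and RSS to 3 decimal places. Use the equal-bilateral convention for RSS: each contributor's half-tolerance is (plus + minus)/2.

nominal=-18.230 wc=[-20.474,-15.525] rss=0.868

Stack each dimension's contribution:
  +A: nom +23.800 → Σnom=23.800; wc +0.236/-0.079 → slack +0.236/-0.079; half-tol=0.158, Σhalf²=0.024806
  -B: nom -17.900 → Σnom=5.900; wc +0.460/-0.240 → slack +0.696/-0.319; half-tol=0.350, Σhalf²=0.147306
  +C: nom +30.400 → Σnom=36.300; wc +0.455/-0.455 → slack +1.151/-0.774; half-tol=0.455, Σhalf²=0.354331
  -D: nom -4.050 → Σnom=32.250; wc +0.137/-0.137 → slack +1.288/-0.911; half-tol=0.137, Σhalf²=0.373100
  -E: nom -18.200 → Σnom=14.050; wc +0.110/-0.430 → slack +1.398/-1.341; half-tol=0.270, Σhalf²=0.446000
  -F: nom -27.600 → Σnom=-13.550; wc +0.130/-0.410 → slack +1.528/-1.751; half-tol=0.270, Σhalf²=0.518900
  +G: nom +15.330 → Σnom=1.780; wc +0.407/-0.210 → slack +1.935/-1.961; half-tol=0.308, Σhalf²=0.614072
  -H: nom -10.210 → Σnom=-8.430; wc +0.430/-0.123 → slack +2.365/-2.084; half-tol=0.276, Σhalf²=0.690525
  -I: nom -9.800 → Σnom=-18.230; wc +0.340/-0.160 → slack +2.705/-2.244; half-tol=0.250, Σhalf²=0.753025
Nominal = -18.230. Worst-case = [-18.230 - 2.244, -18.230 + 2.705] = [-20.474, -15.525]. RSS = √0.753025 = 0.868.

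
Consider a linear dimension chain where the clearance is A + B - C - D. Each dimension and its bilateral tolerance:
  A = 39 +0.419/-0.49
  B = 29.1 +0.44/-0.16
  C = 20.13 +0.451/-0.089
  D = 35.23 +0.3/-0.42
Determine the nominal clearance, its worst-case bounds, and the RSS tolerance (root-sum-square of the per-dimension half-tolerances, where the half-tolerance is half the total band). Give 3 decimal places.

Stack each dimension's contribution:
  +A: nom +39.000 → Σnom=39.000; wc +0.419/-0.490 → slack +0.419/-0.490; half-tol=0.455, Σhalf²=0.206570
  +B: nom +29.100 → Σnom=68.100; wc +0.440/-0.160 → slack +0.859/-0.650; half-tol=0.300, Σhalf²=0.296570
  -C: nom -20.130 → Σnom=47.970; wc +0.089/-0.451 → slack +0.948/-1.101; half-tol=0.270, Σhalf²=0.369470
  -D: nom -35.230 → Σnom=12.740; wc +0.420/-0.300 → slack +1.368/-1.401; half-tol=0.360, Σhalf²=0.499070
Nominal = 12.740. Worst-case = [12.740 - 1.401, 12.740 + 1.368] = [11.339, 14.108]. RSS = √0.499070 = 0.706.

nominal=12.740 wc=[11.339,14.108] rss=0.706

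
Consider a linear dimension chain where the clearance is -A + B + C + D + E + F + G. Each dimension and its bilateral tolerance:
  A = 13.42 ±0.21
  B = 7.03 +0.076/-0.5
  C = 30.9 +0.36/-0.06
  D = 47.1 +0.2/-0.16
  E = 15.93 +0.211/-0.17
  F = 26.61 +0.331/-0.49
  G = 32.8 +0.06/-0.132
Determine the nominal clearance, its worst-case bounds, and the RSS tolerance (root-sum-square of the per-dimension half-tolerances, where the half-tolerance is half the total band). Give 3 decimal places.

Stack each dimension's contribution:
  -A: nom -13.420 → Σnom=-13.420; wc +0.210/-0.210 → slack +0.210/-0.210; half-tol=0.210, Σhalf²=0.044100
  +B: nom +7.030 → Σnom=-6.390; wc +0.076/-0.500 → slack +0.286/-0.710; half-tol=0.288, Σhalf²=0.127044
  +C: nom +30.900 → Σnom=24.510; wc +0.360/-0.060 → slack +0.646/-0.770; half-tol=0.210, Σhalf²=0.171144
  +D: nom +47.100 → Σnom=71.610; wc +0.200/-0.160 → slack +0.846/-0.930; half-tol=0.180, Σhalf²=0.203544
  +E: nom +15.930 → Σnom=87.540; wc +0.211/-0.170 → slack +1.057/-1.100; half-tol=0.191, Σhalf²=0.239834
  +F: nom +26.610 → Σnom=114.150; wc +0.331/-0.490 → slack +1.388/-1.590; half-tol=0.410, Σhalf²=0.408344
  +G: nom +32.800 → Σnom=146.950; wc +0.060/-0.132 → slack +1.448/-1.722; half-tol=0.096, Σhalf²=0.417561
Nominal = 146.950. Worst-case = [146.950 - 1.722, 146.950 + 1.448] = [145.228, 148.398]. RSS = √0.417561 = 0.646.

nominal=146.950 wc=[145.228,148.398] rss=0.646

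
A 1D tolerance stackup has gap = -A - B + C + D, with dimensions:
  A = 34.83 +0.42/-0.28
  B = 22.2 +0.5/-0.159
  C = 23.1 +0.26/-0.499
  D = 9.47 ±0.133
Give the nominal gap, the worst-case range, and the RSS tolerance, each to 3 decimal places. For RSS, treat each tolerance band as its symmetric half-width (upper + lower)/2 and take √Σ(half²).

Stack each dimension's contribution:
  -A: nom -34.830 → Σnom=-34.830; wc +0.280/-0.420 → slack +0.280/-0.420; half-tol=0.350, Σhalf²=0.122500
  -B: nom -22.200 → Σnom=-57.030; wc +0.159/-0.500 → slack +0.439/-0.920; half-tol=0.330, Σhalf²=0.231070
  +C: nom +23.100 → Σnom=-33.930; wc +0.260/-0.499 → slack +0.699/-1.419; half-tol=0.380, Σhalf²=0.375090
  +D: nom +9.470 → Σnom=-24.460; wc +0.133/-0.133 → slack +0.832/-1.552; half-tol=0.133, Σhalf²=0.392780
Nominal = -24.460. Worst-case = [-24.460 - 1.552, -24.460 + 0.832] = [-26.012, -23.628]. RSS = √0.392780 = 0.627.

nominal=-24.460 wc=[-26.012,-23.628] rss=0.627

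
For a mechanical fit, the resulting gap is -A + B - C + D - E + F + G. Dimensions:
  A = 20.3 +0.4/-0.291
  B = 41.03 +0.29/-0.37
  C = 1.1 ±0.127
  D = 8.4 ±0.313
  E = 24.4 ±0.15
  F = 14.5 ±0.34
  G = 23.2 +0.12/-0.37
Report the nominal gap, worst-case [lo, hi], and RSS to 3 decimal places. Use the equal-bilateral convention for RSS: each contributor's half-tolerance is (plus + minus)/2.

nominal=41.330 wc=[39.260,42.961] rss=0.735

Stack each dimension's contribution:
  -A: nom -20.300 → Σnom=-20.300; wc +0.291/-0.400 → slack +0.291/-0.400; half-tol=0.346, Σhalf²=0.119370
  +B: nom +41.030 → Σnom=20.730; wc +0.290/-0.370 → slack +0.581/-0.770; half-tol=0.330, Σhalf²=0.228270
  -C: nom -1.100 → Σnom=19.630; wc +0.127/-0.127 → slack +0.708/-0.897; half-tol=0.127, Σhalf²=0.244399
  +D: nom +8.400 → Σnom=28.030; wc +0.313/-0.313 → slack +1.021/-1.210; half-tol=0.313, Σhalf²=0.342368
  -E: nom -24.400 → Σnom=3.630; wc +0.150/-0.150 → slack +1.171/-1.360; half-tol=0.150, Σhalf²=0.364868
  +F: nom +14.500 → Σnom=18.130; wc +0.340/-0.340 → slack +1.511/-1.700; half-tol=0.340, Σhalf²=0.480468
  +G: nom +23.200 → Σnom=41.330; wc +0.120/-0.370 → slack +1.631/-2.070; half-tol=0.245, Σhalf²=0.540493
Nominal = 41.330. Worst-case = [41.330 - 2.070, 41.330 + 1.631] = [39.260, 42.961]. RSS = √0.540493 = 0.735.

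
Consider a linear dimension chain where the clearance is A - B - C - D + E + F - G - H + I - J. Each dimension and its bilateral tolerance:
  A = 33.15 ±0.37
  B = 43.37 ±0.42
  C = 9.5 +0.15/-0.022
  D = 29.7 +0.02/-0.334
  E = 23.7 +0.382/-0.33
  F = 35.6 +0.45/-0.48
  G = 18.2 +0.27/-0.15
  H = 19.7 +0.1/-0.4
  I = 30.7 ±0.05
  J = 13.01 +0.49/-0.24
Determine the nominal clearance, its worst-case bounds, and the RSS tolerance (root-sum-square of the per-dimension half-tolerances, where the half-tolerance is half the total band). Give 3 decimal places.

nominal=-10.330 wc=[-13.010,-7.512] rss=0.968

Stack each dimension's contribution:
  +A: nom +33.150 → Σnom=33.150; wc +0.370/-0.370 → slack +0.370/-0.370; half-tol=0.370, Σhalf²=0.136900
  -B: nom -43.370 → Σnom=-10.220; wc +0.420/-0.420 → slack +0.790/-0.790; half-tol=0.420, Σhalf²=0.313300
  -C: nom -9.500 → Σnom=-19.720; wc +0.022/-0.150 → slack +0.812/-0.940; half-tol=0.086, Σhalf²=0.320696
  -D: nom -29.700 → Σnom=-49.420; wc +0.334/-0.020 → slack +1.146/-0.960; half-tol=0.177, Σhalf²=0.352025
  +E: nom +23.700 → Σnom=-25.720; wc +0.382/-0.330 → slack +1.528/-1.290; half-tol=0.356, Σhalf²=0.478761
  +F: nom +35.600 → Σnom=9.880; wc +0.450/-0.480 → slack +1.978/-1.770; half-tol=0.465, Σhalf²=0.694986
  -G: nom -18.200 → Σnom=-8.320; wc +0.150/-0.270 → slack +2.128/-2.040; half-tol=0.210, Σhalf²=0.739086
  -H: nom -19.700 → Σnom=-28.020; wc +0.400/-0.100 → slack +2.528/-2.140; half-tol=0.250, Σhalf²=0.801586
  +I: nom +30.700 → Σnom=2.680; wc +0.050/-0.050 → slack +2.578/-2.190; half-tol=0.050, Σhalf²=0.804086
  -J: nom -13.010 → Σnom=-10.330; wc +0.240/-0.490 → slack +2.818/-2.680; half-tol=0.365, Σhalf²=0.937311
Nominal = -10.330. Worst-case = [-10.330 - 2.680, -10.330 + 2.818] = [-13.010, -7.512]. RSS = √0.937311 = 0.968.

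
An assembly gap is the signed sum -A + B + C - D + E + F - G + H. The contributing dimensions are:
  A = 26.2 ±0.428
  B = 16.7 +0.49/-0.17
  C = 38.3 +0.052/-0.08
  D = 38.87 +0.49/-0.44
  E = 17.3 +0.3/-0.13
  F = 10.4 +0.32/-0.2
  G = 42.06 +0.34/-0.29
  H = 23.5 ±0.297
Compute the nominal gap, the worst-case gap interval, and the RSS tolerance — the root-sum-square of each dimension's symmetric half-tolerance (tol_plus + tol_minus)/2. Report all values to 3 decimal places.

nominal=-0.930 wc=[-3.065,1.687] rss=0.902

Stack each dimension's contribution:
  -A: nom -26.200 → Σnom=-26.200; wc +0.428/-0.428 → slack +0.428/-0.428; half-tol=0.428, Σhalf²=0.183184
  +B: nom +16.700 → Σnom=-9.500; wc +0.490/-0.170 → slack +0.918/-0.598; half-tol=0.330, Σhalf²=0.292084
  +C: nom +38.300 → Σnom=28.800; wc +0.052/-0.080 → slack +0.970/-0.678; half-tol=0.066, Σhalf²=0.296440
  -D: nom -38.870 → Σnom=-10.070; wc +0.440/-0.490 → slack +1.410/-1.168; half-tol=0.465, Σhalf²=0.512665
  +E: nom +17.300 → Σnom=7.230; wc +0.300/-0.130 → slack +1.710/-1.298; half-tol=0.215, Σhalf²=0.558890
  +F: nom +10.400 → Σnom=17.630; wc +0.320/-0.200 → slack +2.030/-1.498; half-tol=0.260, Σhalf²=0.626490
  -G: nom -42.060 → Σnom=-24.430; wc +0.290/-0.340 → slack +2.320/-1.838; half-tol=0.315, Σhalf²=0.725715
  +H: nom +23.500 → Σnom=-0.930; wc +0.297/-0.297 → slack +2.617/-2.135; half-tol=0.297, Σhalf²=0.813924
Nominal = -0.930. Worst-case = [-0.930 - 2.135, -0.930 + 2.617] = [-3.065, 1.687]. RSS = √0.813924 = 0.902.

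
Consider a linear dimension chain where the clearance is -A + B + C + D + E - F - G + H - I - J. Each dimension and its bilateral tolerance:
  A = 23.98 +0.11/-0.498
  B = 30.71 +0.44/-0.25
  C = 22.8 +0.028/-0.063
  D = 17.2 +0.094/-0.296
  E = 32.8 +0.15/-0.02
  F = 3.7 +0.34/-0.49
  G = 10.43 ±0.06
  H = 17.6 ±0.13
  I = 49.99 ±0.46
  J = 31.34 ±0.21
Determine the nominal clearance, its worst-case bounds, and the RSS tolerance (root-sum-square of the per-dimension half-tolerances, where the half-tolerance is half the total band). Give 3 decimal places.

nominal=1.670 wc=[-0.269,4.230] rss=0.841

Stack each dimension's contribution:
  -A: nom -23.980 → Σnom=-23.980; wc +0.498/-0.110 → slack +0.498/-0.110; half-tol=0.304, Σhalf²=0.092416
  +B: nom +30.710 → Σnom=6.730; wc +0.440/-0.250 → slack +0.938/-0.360; half-tol=0.345, Σhalf²=0.211441
  +C: nom +22.800 → Σnom=29.530; wc +0.028/-0.063 → slack +0.966/-0.423; half-tol=0.045, Σhalf²=0.213511
  +D: nom +17.200 → Σnom=46.730; wc +0.094/-0.296 → slack +1.060/-0.719; half-tol=0.195, Σhalf²=0.251536
  +E: nom +32.800 → Σnom=79.530; wc +0.150/-0.020 → slack +1.210/-0.739; half-tol=0.085, Σhalf²=0.258761
  -F: nom -3.700 → Σnom=75.830; wc +0.490/-0.340 → slack +1.700/-1.079; half-tol=0.415, Σhalf²=0.430986
  -G: nom -10.430 → Σnom=65.400; wc +0.060/-0.060 → slack +1.760/-1.139; half-tol=0.060, Σhalf²=0.434586
  +H: nom +17.600 → Σnom=83.000; wc +0.130/-0.130 → slack +1.890/-1.269; half-tol=0.130, Σhalf²=0.451486
  -I: nom -49.990 → Σnom=33.010; wc +0.460/-0.460 → slack +2.350/-1.729; half-tol=0.460, Σhalf²=0.663086
  -J: nom -31.340 → Σnom=1.670; wc +0.210/-0.210 → slack +2.560/-1.939; half-tol=0.210, Σhalf²=0.707186
Nominal = 1.670. Worst-case = [1.670 - 1.939, 1.670 + 2.560] = [-0.269, 4.230]. RSS = √0.707186 = 0.841.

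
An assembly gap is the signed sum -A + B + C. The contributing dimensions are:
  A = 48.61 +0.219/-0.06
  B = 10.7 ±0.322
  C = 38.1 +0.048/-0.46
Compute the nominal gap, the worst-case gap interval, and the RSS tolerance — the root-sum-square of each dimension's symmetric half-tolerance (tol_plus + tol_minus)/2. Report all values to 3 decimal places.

nominal=0.190 wc=[-0.811,0.620] rss=0.433

Stack each dimension's contribution:
  -A: nom -48.610 → Σnom=-48.610; wc +0.060/-0.219 → slack +0.060/-0.219; half-tol=0.140, Σhalf²=0.019460
  +B: nom +10.700 → Σnom=-37.910; wc +0.322/-0.322 → slack +0.382/-0.541; half-tol=0.322, Σhalf²=0.123144
  +C: nom +38.100 → Σnom=0.190; wc +0.048/-0.460 → slack +0.430/-1.001; half-tol=0.254, Σhalf²=0.187660
Nominal = 0.190. Worst-case = [0.190 - 1.001, 0.190 + 0.430] = [-0.811, 0.620]. RSS = √0.187660 = 0.433.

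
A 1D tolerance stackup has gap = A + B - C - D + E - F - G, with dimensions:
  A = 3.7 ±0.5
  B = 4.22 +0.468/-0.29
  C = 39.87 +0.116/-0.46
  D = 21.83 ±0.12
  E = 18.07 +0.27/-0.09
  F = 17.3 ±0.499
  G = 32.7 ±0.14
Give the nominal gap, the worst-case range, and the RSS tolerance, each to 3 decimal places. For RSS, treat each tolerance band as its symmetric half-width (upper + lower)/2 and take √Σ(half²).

Stack each dimension's contribution:
  +A: nom +3.700 → Σnom=3.700; wc +0.500/-0.500 → slack +0.500/-0.500; half-tol=0.500, Σhalf²=0.250000
  +B: nom +4.220 → Σnom=7.920; wc +0.468/-0.290 → slack +0.968/-0.790; half-tol=0.379, Σhalf²=0.393641
  -C: nom -39.870 → Σnom=-31.950; wc +0.460/-0.116 → slack +1.428/-0.906; half-tol=0.288, Σhalf²=0.476585
  -D: nom -21.830 → Σnom=-53.780; wc +0.120/-0.120 → slack +1.548/-1.026; half-tol=0.120, Σhalf²=0.490985
  +E: nom +18.070 → Σnom=-35.710; wc +0.270/-0.090 → slack +1.818/-1.116; half-tol=0.180, Σhalf²=0.523385
  -F: nom -17.300 → Σnom=-53.010; wc +0.499/-0.499 → slack +2.317/-1.615; half-tol=0.499, Σhalf²=0.772386
  -G: nom -32.700 → Σnom=-85.710; wc +0.140/-0.140 → slack +2.457/-1.755; half-tol=0.140, Σhalf²=0.791986
Nominal = -85.710. Worst-case = [-85.710 - 1.755, -85.710 + 2.457] = [-87.465, -83.253]. RSS = √0.791986 = 0.890.

nominal=-85.710 wc=[-87.465,-83.253] rss=0.890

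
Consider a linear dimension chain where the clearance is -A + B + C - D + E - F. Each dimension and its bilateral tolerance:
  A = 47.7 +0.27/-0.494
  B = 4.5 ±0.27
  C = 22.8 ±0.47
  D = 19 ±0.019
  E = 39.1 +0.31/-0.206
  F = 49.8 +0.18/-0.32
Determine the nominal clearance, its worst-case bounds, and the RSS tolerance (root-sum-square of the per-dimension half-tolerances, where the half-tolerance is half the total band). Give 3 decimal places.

Stack each dimension's contribution:
  -A: nom -47.700 → Σnom=-47.700; wc +0.494/-0.270 → slack +0.494/-0.270; half-tol=0.382, Σhalf²=0.145924
  +B: nom +4.500 → Σnom=-43.200; wc +0.270/-0.270 → slack +0.764/-0.540; half-tol=0.270, Σhalf²=0.218824
  +C: nom +22.800 → Σnom=-20.400; wc +0.470/-0.470 → slack +1.234/-1.010; half-tol=0.470, Σhalf²=0.439724
  -D: nom -19.000 → Σnom=-39.400; wc +0.019/-0.019 → slack +1.253/-1.029; half-tol=0.019, Σhalf²=0.440085
  +E: nom +39.100 → Σnom=-0.300; wc +0.310/-0.206 → slack +1.563/-1.235; half-tol=0.258, Σhalf²=0.506649
  -F: nom -49.800 → Σnom=-50.100; wc +0.320/-0.180 → slack +1.883/-1.415; half-tol=0.250, Σhalf²=0.569149
Nominal = -50.100. Worst-case = [-50.100 - 1.415, -50.100 + 1.883] = [-51.515, -48.217]. RSS = √0.569149 = 0.754.

nominal=-50.100 wc=[-51.515,-48.217] rss=0.754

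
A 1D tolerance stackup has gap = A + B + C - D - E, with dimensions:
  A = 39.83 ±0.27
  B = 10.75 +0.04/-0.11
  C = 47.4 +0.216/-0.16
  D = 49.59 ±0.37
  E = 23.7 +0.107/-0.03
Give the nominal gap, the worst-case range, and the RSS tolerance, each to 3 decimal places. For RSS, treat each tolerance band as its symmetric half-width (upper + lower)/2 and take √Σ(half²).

nominal=24.690 wc=[23.673,25.616] rss=0.505

Stack each dimension's contribution:
  +A: nom +39.830 → Σnom=39.830; wc +0.270/-0.270 → slack +0.270/-0.270; half-tol=0.270, Σhalf²=0.072900
  +B: nom +10.750 → Σnom=50.580; wc +0.040/-0.110 → slack +0.310/-0.380; half-tol=0.075, Σhalf²=0.078525
  +C: nom +47.400 → Σnom=97.980; wc +0.216/-0.160 → slack +0.526/-0.540; half-tol=0.188, Σhalf²=0.113869
  -D: nom -49.590 → Σnom=48.390; wc +0.370/-0.370 → slack +0.896/-0.910; half-tol=0.370, Σhalf²=0.250769
  -E: nom -23.700 → Σnom=24.690; wc +0.030/-0.107 → slack +0.926/-1.017; half-tol=0.069, Σhalf²=0.255461
Nominal = 24.690. Worst-case = [24.690 - 1.017, 24.690 + 0.926] = [23.673, 25.616]. RSS = √0.255461 = 0.505.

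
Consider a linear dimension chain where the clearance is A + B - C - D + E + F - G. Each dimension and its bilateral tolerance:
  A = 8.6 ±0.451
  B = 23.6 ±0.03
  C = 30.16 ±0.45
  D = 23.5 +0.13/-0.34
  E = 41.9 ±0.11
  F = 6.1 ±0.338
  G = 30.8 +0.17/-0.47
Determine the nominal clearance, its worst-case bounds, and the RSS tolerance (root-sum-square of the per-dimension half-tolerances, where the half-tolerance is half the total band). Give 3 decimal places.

nominal=-4.260 wc=[-5.939,-2.071] rss=0.831

Stack each dimension's contribution:
  +A: nom +8.600 → Σnom=8.600; wc +0.451/-0.451 → slack +0.451/-0.451; half-tol=0.451, Σhalf²=0.203401
  +B: nom +23.600 → Σnom=32.200; wc +0.030/-0.030 → slack +0.481/-0.481; half-tol=0.030, Σhalf²=0.204301
  -C: nom -30.160 → Σnom=2.040; wc +0.450/-0.450 → slack +0.931/-0.931; half-tol=0.450, Σhalf²=0.406801
  -D: nom -23.500 → Σnom=-21.460; wc +0.340/-0.130 → slack +1.271/-1.061; half-tol=0.235, Σhalf²=0.462026
  +E: nom +41.900 → Σnom=20.440; wc +0.110/-0.110 → slack +1.381/-1.171; half-tol=0.110, Σhalf²=0.474126
  +F: nom +6.100 → Σnom=26.540; wc +0.338/-0.338 → slack +1.719/-1.509; half-tol=0.338, Σhalf²=0.588370
  -G: nom -30.800 → Σnom=-4.260; wc +0.470/-0.170 → slack +2.189/-1.679; half-tol=0.320, Σhalf²=0.690770
Nominal = -4.260. Worst-case = [-4.260 - 1.679, -4.260 + 2.189] = [-5.939, -2.071]. RSS = √0.690770 = 0.831.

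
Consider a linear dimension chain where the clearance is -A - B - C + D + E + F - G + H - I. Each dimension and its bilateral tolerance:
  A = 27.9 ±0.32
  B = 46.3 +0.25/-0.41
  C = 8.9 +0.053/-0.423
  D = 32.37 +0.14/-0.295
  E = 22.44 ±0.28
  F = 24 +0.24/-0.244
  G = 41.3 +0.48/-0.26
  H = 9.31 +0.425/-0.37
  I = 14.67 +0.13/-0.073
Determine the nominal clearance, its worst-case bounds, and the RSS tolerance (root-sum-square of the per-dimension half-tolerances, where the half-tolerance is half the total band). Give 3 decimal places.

nominal=-50.950 wc=[-53.372,-48.379] rss=0.870

Stack each dimension's contribution:
  -A: nom -27.900 → Σnom=-27.900; wc +0.320/-0.320 → slack +0.320/-0.320; half-tol=0.320, Σhalf²=0.102400
  -B: nom -46.300 → Σnom=-74.200; wc +0.410/-0.250 → slack +0.730/-0.570; half-tol=0.330, Σhalf²=0.211300
  -C: nom -8.900 → Σnom=-83.100; wc +0.423/-0.053 → slack +1.153/-0.623; half-tol=0.238, Σhalf²=0.267944
  +D: nom +32.370 → Σnom=-50.730; wc +0.140/-0.295 → slack +1.293/-0.918; half-tol=0.217, Σhalf²=0.315250
  +E: nom +22.440 → Σnom=-28.290; wc +0.280/-0.280 → slack +1.573/-1.198; half-tol=0.280, Σhalf²=0.393650
  +F: nom +24.000 → Σnom=-4.290; wc +0.240/-0.244 → slack +1.813/-1.442; half-tol=0.242, Σhalf²=0.452214
  -G: nom -41.300 → Σnom=-45.590; wc +0.260/-0.480 → slack +2.073/-1.922; half-tol=0.370, Σhalf²=0.589114
  +H: nom +9.310 → Σnom=-36.280; wc +0.425/-0.370 → slack +2.498/-2.292; half-tol=0.397, Σhalf²=0.747120
  -I: nom -14.670 → Σnom=-50.950; wc +0.073/-0.130 → slack +2.571/-2.422; half-tol=0.102, Σhalf²=0.757423
Nominal = -50.950. Worst-case = [-50.950 - 2.422, -50.950 + 2.571] = [-53.372, -48.379]. RSS = √0.757423 = 0.870.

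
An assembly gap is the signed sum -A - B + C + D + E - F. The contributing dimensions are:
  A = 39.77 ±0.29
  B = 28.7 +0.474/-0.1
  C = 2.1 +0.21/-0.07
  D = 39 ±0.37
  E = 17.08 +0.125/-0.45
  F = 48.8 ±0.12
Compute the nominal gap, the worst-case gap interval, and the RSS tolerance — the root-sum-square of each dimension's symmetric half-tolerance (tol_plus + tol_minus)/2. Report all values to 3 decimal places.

nominal=-59.090 wc=[-60.864,-57.875] rss=0.648

Stack each dimension's contribution:
  -A: nom -39.770 → Σnom=-39.770; wc +0.290/-0.290 → slack +0.290/-0.290; half-tol=0.290, Σhalf²=0.084100
  -B: nom -28.700 → Σnom=-68.470; wc +0.100/-0.474 → slack +0.390/-0.764; half-tol=0.287, Σhalf²=0.166469
  +C: nom +2.100 → Σnom=-66.370; wc +0.210/-0.070 → slack +0.600/-0.834; half-tol=0.140, Σhalf²=0.186069
  +D: nom +39.000 → Σnom=-27.370; wc +0.370/-0.370 → slack +0.970/-1.204; half-tol=0.370, Σhalf²=0.322969
  +E: nom +17.080 → Σnom=-10.290; wc +0.125/-0.450 → slack +1.095/-1.654; half-tol=0.287, Σhalf²=0.405625
  -F: nom -48.800 → Σnom=-59.090; wc +0.120/-0.120 → slack +1.215/-1.774; half-tol=0.120, Σhalf²=0.420025
Nominal = -59.090. Worst-case = [-59.090 - 1.774, -59.090 + 1.215] = [-60.864, -57.875]. RSS = √0.420025 = 0.648.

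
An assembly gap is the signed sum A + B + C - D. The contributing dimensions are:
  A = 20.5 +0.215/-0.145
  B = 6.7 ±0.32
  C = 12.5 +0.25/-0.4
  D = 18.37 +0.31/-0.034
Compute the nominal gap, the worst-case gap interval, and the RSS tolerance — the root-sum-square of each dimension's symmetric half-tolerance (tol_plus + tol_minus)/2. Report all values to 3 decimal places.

Stack each dimension's contribution:
  +A: nom +20.500 → Σnom=20.500; wc +0.215/-0.145 → slack +0.215/-0.145; half-tol=0.180, Σhalf²=0.032400
  +B: nom +6.700 → Σnom=27.200; wc +0.320/-0.320 → slack +0.535/-0.465; half-tol=0.320, Σhalf²=0.134800
  +C: nom +12.500 → Σnom=39.700; wc +0.250/-0.400 → slack +0.785/-0.865; half-tol=0.325, Σhalf²=0.240425
  -D: nom -18.370 → Σnom=21.330; wc +0.034/-0.310 → slack +0.819/-1.175; half-tol=0.172, Σhalf²=0.270009
Nominal = 21.330. Worst-case = [21.330 - 1.175, 21.330 + 0.819] = [20.155, 22.149]. RSS = √0.270009 = 0.520.

nominal=21.330 wc=[20.155,22.149] rss=0.520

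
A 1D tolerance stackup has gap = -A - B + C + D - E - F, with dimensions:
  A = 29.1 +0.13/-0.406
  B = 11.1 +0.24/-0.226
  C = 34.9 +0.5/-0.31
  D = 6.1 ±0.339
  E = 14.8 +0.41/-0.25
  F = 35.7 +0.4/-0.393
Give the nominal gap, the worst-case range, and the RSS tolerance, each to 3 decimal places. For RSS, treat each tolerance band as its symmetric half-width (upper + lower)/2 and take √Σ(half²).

nominal=-49.700 wc=[-51.529,-47.586] rss=0.819

Stack each dimension's contribution:
  -A: nom -29.100 → Σnom=-29.100; wc +0.406/-0.130 → slack +0.406/-0.130; half-tol=0.268, Σhalf²=0.071824
  -B: nom -11.100 → Σnom=-40.200; wc +0.226/-0.240 → slack +0.632/-0.370; half-tol=0.233, Σhalf²=0.126113
  +C: nom +34.900 → Σnom=-5.300; wc +0.500/-0.310 → slack +1.132/-0.680; half-tol=0.405, Σhalf²=0.290138
  +D: nom +6.100 → Σnom=0.800; wc +0.339/-0.339 → slack +1.471/-1.019; half-tol=0.339, Σhalf²=0.405059
  -E: nom -14.800 → Σnom=-14.000; wc +0.250/-0.410 → slack +1.721/-1.429; half-tol=0.330, Σhalf²=0.513959
  -F: nom -35.700 → Σnom=-49.700; wc +0.393/-0.400 → slack +2.114/-1.829; half-tol=0.397, Σhalf²=0.671171
Nominal = -49.700. Worst-case = [-49.700 - 1.829, -49.700 + 2.114] = [-51.529, -47.586]. RSS = √0.671171 = 0.819.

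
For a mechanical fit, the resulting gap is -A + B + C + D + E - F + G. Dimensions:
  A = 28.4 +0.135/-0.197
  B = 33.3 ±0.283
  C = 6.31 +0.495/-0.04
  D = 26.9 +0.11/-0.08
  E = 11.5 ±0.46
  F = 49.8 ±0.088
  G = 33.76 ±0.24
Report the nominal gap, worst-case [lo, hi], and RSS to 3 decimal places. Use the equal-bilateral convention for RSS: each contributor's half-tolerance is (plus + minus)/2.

Stack each dimension's contribution:
  -A: nom -28.400 → Σnom=-28.400; wc +0.197/-0.135 → slack +0.197/-0.135; half-tol=0.166, Σhalf²=0.027556
  +B: nom +33.300 → Σnom=4.900; wc +0.283/-0.283 → slack +0.480/-0.418; half-tol=0.283, Σhalf²=0.107645
  +C: nom +6.310 → Σnom=11.210; wc +0.495/-0.040 → slack +0.975/-0.458; half-tol=0.268, Σhalf²=0.179201
  +D: nom +26.900 → Σnom=38.110; wc +0.110/-0.080 → slack +1.085/-0.538; half-tol=0.095, Σhalf²=0.188226
  +E: nom +11.500 → Σnom=49.610; wc +0.460/-0.460 → slack +1.545/-0.998; half-tol=0.460, Σhalf²=0.399826
  -F: nom -49.800 → Σnom=-0.190; wc +0.088/-0.088 → slack +1.633/-1.086; half-tol=0.088, Σhalf²=0.407570
  +G: nom +33.760 → Σnom=33.570; wc +0.240/-0.240 → slack +1.873/-1.326; half-tol=0.240, Σhalf²=0.465170
Nominal = 33.570. Worst-case = [33.570 - 1.326, 33.570 + 1.873] = [32.244, 35.443]. RSS = √0.465170 = 0.682.

nominal=33.570 wc=[32.244,35.443] rss=0.682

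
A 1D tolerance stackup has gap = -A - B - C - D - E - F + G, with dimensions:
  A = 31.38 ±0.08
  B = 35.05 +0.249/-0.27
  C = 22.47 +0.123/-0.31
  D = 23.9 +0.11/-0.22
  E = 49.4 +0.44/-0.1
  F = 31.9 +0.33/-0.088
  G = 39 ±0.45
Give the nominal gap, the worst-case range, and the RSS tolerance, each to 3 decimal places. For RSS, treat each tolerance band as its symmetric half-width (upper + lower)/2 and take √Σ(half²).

nominal=-155.100 wc=[-156.882,-153.582] rss=0.683

Stack each dimension's contribution:
  -A: nom -31.380 → Σnom=-31.380; wc +0.080/-0.080 → slack +0.080/-0.080; half-tol=0.080, Σhalf²=0.006400
  -B: nom -35.050 → Σnom=-66.430; wc +0.270/-0.249 → slack +0.350/-0.329; half-tol=0.260, Σhalf²=0.073740
  -C: nom -22.470 → Σnom=-88.900; wc +0.310/-0.123 → slack +0.660/-0.452; half-tol=0.216, Σhalf²=0.120613
  -D: nom -23.900 → Σnom=-112.800; wc +0.220/-0.110 → slack +0.880/-0.562; half-tol=0.165, Σhalf²=0.147838
  -E: nom -49.400 → Σnom=-162.200; wc +0.100/-0.440 → slack +0.980/-1.002; half-tol=0.270, Σhalf²=0.220738
  -F: nom -31.900 → Σnom=-194.100; wc +0.088/-0.330 → slack +1.068/-1.332; half-tol=0.209, Σhalf²=0.264419
  +G: nom +39.000 → Σnom=-155.100; wc +0.450/-0.450 → slack +1.518/-1.782; half-tol=0.450, Σhalf²=0.466919
Nominal = -155.100. Worst-case = [-155.100 - 1.782, -155.100 + 1.518] = [-156.882, -153.582]. RSS = √0.466919 = 0.683.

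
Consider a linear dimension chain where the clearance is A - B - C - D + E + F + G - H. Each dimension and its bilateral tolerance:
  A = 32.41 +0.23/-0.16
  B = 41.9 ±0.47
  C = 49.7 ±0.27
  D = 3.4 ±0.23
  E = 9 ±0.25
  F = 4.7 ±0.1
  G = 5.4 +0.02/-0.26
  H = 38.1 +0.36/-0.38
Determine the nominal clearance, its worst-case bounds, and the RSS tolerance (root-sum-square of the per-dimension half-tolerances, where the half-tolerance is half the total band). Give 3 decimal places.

Stack each dimension's contribution:
  +A: nom +32.410 → Σnom=32.410; wc +0.230/-0.160 → slack +0.230/-0.160; half-tol=0.195, Σhalf²=0.038025
  -B: nom -41.900 → Σnom=-9.490; wc +0.470/-0.470 → slack +0.700/-0.630; half-tol=0.470, Σhalf²=0.258925
  -C: nom -49.700 → Σnom=-59.190; wc +0.270/-0.270 → slack +0.970/-0.900; half-tol=0.270, Σhalf²=0.331825
  -D: nom -3.400 → Σnom=-62.590; wc +0.230/-0.230 → slack +1.200/-1.130; half-tol=0.230, Σhalf²=0.384725
  +E: nom +9.000 → Σnom=-53.590; wc +0.250/-0.250 → slack +1.450/-1.380; half-tol=0.250, Σhalf²=0.447225
  +F: nom +4.700 → Σnom=-48.890; wc +0.100/-0.100 → slack +1.550/-1.480; half-tol=0.100, Σhalf²=0.457225
  +G: nom +5.400 → Σnom=-43.490; wc +0.020/-0.260 → slack +1.570/-1.740; half-tol=0.140, Σhalf²=0.476825
  -H: nom -38.100 → Σnom=-81.590; wc +0.380/-0.360 → slack +1.950/-2.100; half-tol=0.370, Σhalf²=0.613725
Nominal = -81.590. Worst-case = [-81.590 - 2.100, -81.590 + 1.950] = [-83.690, -79.640]. RSS = √0.613725 = 0.783.

nominal=-81.590 wc=[-83.690,-79.640] rss=0.783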